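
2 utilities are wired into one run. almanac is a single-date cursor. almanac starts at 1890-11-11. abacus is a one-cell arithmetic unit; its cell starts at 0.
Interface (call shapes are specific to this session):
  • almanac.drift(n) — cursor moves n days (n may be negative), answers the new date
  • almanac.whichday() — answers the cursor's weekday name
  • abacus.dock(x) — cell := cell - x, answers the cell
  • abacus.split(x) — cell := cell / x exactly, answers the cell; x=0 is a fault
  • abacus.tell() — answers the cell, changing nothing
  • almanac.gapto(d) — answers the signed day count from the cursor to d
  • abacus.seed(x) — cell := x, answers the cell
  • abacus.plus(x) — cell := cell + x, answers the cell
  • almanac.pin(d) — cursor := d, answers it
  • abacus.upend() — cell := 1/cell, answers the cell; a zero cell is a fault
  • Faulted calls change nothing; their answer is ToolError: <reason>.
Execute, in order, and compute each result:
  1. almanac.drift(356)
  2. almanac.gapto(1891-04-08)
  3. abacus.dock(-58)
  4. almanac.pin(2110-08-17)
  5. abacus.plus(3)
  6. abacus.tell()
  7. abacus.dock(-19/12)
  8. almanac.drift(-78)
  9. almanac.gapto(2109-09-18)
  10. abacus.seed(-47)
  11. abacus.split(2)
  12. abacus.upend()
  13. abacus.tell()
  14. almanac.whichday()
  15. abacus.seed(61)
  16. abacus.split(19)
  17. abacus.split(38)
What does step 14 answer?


Answer: Saturday

Derivation:
I run almanac.drift(n→356), giving 1891-11-02.
Then almanac.gapto(d→1891-04-08), which returns -208.
Invoking abacus.dock(x→-58), and get 58.
I run almanac.pin(d→2110-08-17), which returns 2110-08-17.
I invoke abacus.plus(x→3), yielding 61.
Next I call abacus.tell(), yielding 61.
I run abacus.dock(x→-19/12), — result: 751/12.
Then almanac.drift(n→-78), — result: 2110-05-31.
Using almanac.gapto(d→2109-09-18): -255.
I use abacus.seed(x→-47), — result: -47.
Then abacus.split(x→2), — result: -47/2.
Next I call abacus.upend(), yielding -2/47.
Now I run abacus.tell(), yielding -2/47.
Now I run almanac.whichday(), → Saturday.
I run abacus.seed(x→61), and see 61.
Calling abacus.split(x→19), and get 61/19.
Now I run abacus.split(x→38), — result: 61/722.


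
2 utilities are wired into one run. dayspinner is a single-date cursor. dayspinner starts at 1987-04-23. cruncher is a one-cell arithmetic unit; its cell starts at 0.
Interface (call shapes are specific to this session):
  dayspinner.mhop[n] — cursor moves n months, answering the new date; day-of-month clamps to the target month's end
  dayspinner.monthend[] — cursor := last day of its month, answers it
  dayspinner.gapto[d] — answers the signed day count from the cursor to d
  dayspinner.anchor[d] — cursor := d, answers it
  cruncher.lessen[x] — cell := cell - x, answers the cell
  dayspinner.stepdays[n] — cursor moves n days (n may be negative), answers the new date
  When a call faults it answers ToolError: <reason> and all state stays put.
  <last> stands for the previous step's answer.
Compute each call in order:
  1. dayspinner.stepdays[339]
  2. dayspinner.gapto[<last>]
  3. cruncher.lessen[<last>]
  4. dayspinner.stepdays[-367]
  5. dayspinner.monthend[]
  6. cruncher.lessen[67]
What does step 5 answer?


% 1. stepdays(339) : 1988-03-27
% 2. gapto(<last>) : 0
% 3. lessen(<last>) : 0
% 4. stepdays(-367) : 1987-03-26
% 5. monthend() : 1987-03-31
% 6. lessen(67) : -67

Answer: 1987-03-31


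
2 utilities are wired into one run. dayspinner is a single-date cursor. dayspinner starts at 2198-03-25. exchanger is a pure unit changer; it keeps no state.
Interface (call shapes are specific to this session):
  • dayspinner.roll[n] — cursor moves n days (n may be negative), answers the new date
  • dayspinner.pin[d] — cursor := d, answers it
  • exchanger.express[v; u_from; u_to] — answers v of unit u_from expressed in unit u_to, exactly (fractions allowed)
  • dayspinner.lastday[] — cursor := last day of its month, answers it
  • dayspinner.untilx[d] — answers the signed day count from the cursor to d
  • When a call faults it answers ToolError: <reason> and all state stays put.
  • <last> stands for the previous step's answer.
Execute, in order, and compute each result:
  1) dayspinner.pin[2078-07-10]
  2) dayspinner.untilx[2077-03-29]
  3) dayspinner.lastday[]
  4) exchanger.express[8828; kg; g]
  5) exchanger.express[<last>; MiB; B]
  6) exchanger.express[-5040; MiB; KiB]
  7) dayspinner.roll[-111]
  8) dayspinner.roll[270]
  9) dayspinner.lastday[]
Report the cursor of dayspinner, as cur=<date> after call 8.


==> dayspinner.pin(d=2078-07-10)
<== 2078-07-10
==> dayspinner.untilx(d=2077-03-29)
<== -468
==> dayspinner.lastday()
<== 2078-07-31
==> exchanger.express(v=8828, u_from=kg, u_to=g)
<== 8828000
==> exchanger.express(v=<last>, u_from=MiB, u_to=B)
<== 9256828928000
==> exchanger.express(v=-5040, u_from=MiB, u_to=KiB)
<== -5160960
==> dayspinner.roll(n=-111)
<== 2078-04-11
==> dayspinner.roll(n=270)
<== 2079-01-06
==> dayspinner.lastday()
<== 2079-01-31

Answer: cur=2079-01-06


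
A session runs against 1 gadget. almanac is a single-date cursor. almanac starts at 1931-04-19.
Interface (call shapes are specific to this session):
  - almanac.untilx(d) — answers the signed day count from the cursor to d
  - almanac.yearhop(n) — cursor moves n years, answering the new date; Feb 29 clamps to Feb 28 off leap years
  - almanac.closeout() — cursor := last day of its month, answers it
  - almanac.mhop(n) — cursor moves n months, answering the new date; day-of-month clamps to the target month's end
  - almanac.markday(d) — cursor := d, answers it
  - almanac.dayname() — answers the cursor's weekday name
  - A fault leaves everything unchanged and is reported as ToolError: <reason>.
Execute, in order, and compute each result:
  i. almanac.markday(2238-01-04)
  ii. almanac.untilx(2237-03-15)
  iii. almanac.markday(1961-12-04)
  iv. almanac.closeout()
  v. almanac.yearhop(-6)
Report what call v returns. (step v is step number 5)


Do: markday[2238-01-04]
See: 2238-01-04
Do: untilx[2237-03-15]
See: -295
Do: markday[1961-12-04]
See: 1961-12-04
Do: closeout[]
See: 1961-12-31
Do: yearhop[-6]
See: 1955-12-31

Answer: 1955-12-31


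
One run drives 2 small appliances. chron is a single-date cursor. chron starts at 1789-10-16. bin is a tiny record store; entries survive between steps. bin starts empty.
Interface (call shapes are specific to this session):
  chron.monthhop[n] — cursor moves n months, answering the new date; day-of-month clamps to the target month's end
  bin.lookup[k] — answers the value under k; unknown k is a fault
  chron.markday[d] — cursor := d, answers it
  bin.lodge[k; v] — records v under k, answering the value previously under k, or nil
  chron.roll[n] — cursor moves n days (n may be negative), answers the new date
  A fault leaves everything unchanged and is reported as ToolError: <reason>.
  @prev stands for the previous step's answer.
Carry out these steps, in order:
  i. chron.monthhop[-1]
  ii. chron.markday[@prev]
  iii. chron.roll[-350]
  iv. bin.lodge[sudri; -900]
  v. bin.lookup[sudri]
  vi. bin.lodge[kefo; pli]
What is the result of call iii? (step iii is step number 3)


Answer: 1788-10-01

Derivation:
I call chron.monthhop passing n='-1', giving 1789-09-16.
Now I run chron.markday passing d='@prev', and observe 1789-09-16.
Then chron.roll passing n='-350': 1788-10-01.
Next I call bin.lodge passing k='sudri', v='-900': nil.
Next I call bin.lookup passing k='sudri', giving -900.
I invoke bin.lodge passing k='kefo', v='pli', yielding nil.


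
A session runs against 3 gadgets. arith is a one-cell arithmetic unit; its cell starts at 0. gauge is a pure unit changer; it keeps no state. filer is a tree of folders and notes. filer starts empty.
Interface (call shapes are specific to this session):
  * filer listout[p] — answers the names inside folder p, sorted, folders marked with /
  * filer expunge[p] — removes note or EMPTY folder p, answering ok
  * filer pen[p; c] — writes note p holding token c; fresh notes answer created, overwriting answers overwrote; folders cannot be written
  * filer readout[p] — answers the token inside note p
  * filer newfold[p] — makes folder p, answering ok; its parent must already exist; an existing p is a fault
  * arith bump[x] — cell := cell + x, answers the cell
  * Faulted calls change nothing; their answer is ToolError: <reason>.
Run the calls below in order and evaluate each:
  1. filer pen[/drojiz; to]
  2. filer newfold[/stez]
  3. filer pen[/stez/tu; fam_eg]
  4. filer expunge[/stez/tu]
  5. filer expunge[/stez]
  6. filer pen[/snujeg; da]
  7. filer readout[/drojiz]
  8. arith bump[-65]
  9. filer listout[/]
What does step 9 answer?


CALL filer pen[p=/drojiz; c=to]
RET  created
CALL filer newfold[p=/stez]
RET  ok
CALL filer pen[p=/stez/tu; c=fam_eg]
RET  created
CALL filer expunge[p=/stez/tu]
RET  ok
CALL filer expunge[p=/stez]
RET  ok
CALL filer pen[p=/snujeg; c=da]
RET  created
CALL filer readout[p=/drojiz]
RET  to
CALL arith bump[x=-65]
RET  -65
CALL filer listout[p=/]
RET  [drojiz, snujeg]

Answer: [drojiz, snujeg]


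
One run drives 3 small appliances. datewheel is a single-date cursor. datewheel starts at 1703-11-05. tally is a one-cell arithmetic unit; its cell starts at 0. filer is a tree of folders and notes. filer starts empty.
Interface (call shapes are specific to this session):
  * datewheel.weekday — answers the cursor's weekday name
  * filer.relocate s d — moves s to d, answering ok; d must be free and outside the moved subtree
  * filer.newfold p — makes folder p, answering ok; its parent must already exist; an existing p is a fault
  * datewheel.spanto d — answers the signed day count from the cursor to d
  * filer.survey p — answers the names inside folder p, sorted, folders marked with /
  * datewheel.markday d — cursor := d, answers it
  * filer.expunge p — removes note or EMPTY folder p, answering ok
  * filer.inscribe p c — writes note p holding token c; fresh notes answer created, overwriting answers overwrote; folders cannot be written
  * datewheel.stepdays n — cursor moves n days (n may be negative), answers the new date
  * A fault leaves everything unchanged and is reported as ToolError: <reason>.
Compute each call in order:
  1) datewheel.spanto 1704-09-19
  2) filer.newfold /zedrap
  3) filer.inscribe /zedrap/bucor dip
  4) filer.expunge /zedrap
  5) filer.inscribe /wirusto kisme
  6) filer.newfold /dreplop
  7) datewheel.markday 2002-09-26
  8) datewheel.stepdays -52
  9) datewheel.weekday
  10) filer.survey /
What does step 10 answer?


;; 1. datewheel.spanto(1704-09-19) == 319
;; 2. filer.newfold(/zedrap) == ok
;; 3. filer.inscribe(/zedrap/bucor, dip) == created
;; 4. filer.expunge(/zedrap) == ToolError: not empty
;; 5. filer.inscribe(/wirusto, kisme) == created
;; 6. filer.newfold(/dreplop) == ok
;; 7. datewheel.markday(2002-09-26) == 2002-09-26
;; 8. datewheel.stepdays(-52) == 2002-08-05
;; 9. datewheel.weekday() == Monday
;; 10. filer.survey(/) == [dreplop/, wirusto, zedrap/]

Answer: [dreplop/, wirusto, zedrap/]


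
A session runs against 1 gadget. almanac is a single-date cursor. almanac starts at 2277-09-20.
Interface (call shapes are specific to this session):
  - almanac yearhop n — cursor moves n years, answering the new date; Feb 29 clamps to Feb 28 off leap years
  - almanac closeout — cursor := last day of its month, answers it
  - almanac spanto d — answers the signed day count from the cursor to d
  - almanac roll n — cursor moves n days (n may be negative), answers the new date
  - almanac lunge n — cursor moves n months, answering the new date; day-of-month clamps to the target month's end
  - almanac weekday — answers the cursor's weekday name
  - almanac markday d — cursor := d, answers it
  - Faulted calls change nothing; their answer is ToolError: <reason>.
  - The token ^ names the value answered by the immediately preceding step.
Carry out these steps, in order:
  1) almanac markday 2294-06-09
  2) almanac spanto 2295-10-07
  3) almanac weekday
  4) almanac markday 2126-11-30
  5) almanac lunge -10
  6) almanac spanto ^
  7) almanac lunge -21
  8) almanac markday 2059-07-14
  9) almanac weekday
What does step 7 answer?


==> almanac markday(d=2294-06-09)
<== 2294-06-09
==> almanac spanto(d=2295-10-07)
<== 485
==> almanac weekday()
<== Saturday
==> almanac markday(d=2126-11-30)
<== 2126-11-30
==> almanac lunge(n=-10)
<== 2126-01-30
==> almanac spanto(d=^)
<== 0
==> almanac lunge(n=-21)
<== 2124-04-30
==> almanac markday(d=2059-07-14)
<== 2059-07-14
==> almanac weekday()
<== Monday

Answer: 2124-04-30


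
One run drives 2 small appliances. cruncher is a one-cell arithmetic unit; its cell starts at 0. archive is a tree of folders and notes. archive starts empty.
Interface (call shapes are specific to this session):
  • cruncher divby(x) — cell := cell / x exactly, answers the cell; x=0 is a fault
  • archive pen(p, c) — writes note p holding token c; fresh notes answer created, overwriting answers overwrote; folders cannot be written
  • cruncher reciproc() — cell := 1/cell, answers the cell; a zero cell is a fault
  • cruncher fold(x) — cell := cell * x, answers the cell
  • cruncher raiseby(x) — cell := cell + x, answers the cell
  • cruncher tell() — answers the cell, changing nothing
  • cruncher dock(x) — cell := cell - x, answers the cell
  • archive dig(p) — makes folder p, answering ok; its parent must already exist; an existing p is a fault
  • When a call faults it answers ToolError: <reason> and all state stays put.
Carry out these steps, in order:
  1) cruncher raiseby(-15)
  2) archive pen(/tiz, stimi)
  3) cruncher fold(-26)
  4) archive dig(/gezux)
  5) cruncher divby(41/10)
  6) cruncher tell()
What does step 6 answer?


% cruncher raiseby x→-15
= -15
% archive pen p→/tiz c→stimi
= created
% cruncher fold x→-26
= 390
% archive dig p→/gezux
= ok
% cruncher divby x→41/10
= 3900/41
% cruncher tell
= 3900/41

Answer: 3900/41


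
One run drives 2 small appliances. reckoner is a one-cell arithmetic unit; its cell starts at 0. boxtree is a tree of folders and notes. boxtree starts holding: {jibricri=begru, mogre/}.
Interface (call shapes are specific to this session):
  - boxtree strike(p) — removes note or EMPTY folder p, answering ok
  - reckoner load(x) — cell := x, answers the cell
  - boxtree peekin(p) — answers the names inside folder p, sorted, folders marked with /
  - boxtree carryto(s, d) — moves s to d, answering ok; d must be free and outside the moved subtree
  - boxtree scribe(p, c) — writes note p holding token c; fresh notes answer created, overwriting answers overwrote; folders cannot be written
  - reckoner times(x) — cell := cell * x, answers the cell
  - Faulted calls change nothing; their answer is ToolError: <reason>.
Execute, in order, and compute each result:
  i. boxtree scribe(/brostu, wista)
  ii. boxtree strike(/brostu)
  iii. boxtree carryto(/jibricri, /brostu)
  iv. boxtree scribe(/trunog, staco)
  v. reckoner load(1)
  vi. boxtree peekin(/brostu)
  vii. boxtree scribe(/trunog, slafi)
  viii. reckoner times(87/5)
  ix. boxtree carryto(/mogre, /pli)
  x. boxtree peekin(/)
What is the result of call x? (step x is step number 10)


Answer: [brostu, pli/, trunog]

Derivation:
Invoking boxtree scribe(p=/brostu, c=wista), giving created.
I try boxtree strike(p=/brostu), giving ok.
Calling boxtree carryto(s=/jibricri, d=/brostu), and get ok.
I invoke boxtree scribe(p=/trunog, c=staco), — result: created.
Next I call reckoner load(x=1), yielding 1.
I invoke boxtree peekin(p=/brostu), yielding ToolError: not a directory.
Calling boxtree scribe(p=/trunog, c=slafi), yielding overwrote.
Using reckoner times(x=87/5), — result: 87/5.
I call boxtree carryto(s=/mogre, d=/pli), and get ok.
I call boxtree peekin(p=/), giving [brostu, pli/, trunog].


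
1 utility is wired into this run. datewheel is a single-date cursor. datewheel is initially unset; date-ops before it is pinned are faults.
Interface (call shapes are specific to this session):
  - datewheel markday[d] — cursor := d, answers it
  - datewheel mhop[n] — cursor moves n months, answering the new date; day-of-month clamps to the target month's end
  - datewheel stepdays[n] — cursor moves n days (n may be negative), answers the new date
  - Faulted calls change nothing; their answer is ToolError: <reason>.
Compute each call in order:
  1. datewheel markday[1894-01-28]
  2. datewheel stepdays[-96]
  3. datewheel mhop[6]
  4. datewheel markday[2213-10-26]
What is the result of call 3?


>> datewheel markday(1894-01-28)
<< 1894-01-28
>> datewheel stepdays(-96)
<< 1893-10-24
>> datewheel mhop(6)
<< 1894-04-24
>> datewheel markday(2213-10-26)
<< 2213-10-26

Answer: 1894-04-24


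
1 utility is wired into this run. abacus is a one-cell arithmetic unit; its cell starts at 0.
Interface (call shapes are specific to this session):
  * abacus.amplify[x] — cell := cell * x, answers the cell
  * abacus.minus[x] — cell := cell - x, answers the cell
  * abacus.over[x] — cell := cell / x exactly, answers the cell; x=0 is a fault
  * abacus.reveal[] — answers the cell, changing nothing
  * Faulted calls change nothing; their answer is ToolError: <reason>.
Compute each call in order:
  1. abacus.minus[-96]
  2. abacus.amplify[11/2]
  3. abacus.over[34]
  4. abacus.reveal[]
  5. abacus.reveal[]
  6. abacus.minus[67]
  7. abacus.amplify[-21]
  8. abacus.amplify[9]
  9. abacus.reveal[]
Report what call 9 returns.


Answer: 165375/17

Derivation:
-> abacus.minus(x=-96)
<- 96
-> abacus.amplify(x=11/2)
<- 528
-> abacus.over(x=34)
<- 264/17
-> abacus.reveal()
<- 264/17
-> abacus.reveal()
<- 264/17
-> abacus.minus(x=67)
<- -875/17
-> abacus.amplify(x=-21)
<- 18375/17
-> abacus.amplify(x=9)
<- 165375/17
-> abacus.reveal()
<- 165375/17


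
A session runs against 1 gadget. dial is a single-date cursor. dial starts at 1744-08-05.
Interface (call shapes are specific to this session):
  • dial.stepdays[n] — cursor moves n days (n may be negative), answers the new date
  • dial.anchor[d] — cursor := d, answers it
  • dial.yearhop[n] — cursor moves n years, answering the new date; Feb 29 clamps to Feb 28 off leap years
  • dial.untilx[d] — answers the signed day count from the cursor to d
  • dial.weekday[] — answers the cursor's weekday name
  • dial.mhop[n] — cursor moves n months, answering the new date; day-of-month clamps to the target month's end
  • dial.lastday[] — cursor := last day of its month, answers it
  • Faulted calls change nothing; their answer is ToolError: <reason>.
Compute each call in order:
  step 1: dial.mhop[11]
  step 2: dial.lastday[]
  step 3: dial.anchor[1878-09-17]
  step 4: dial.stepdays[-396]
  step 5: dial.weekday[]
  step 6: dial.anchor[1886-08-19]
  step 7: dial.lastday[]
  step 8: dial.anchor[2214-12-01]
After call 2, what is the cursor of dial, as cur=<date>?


Answer: cur=1745-07-31

Derivation:
-> dial.mhop(11)
<- 1745-07-05
-> dial.lastday()
<- 1745-07-31
-> dial.anchor(1878-09-17)
<- 1878-09-17
-> dial.stepdays(-396)
<- 1877-08-17
-> dial.weekday()
<- Friday
-> dial.anchor(1886-08-19)
<- 1886-08-19
-> dial.lastday()
<- 1886-08-31
-> dial.anchor(2214-12-01)
<- 2214-12-01


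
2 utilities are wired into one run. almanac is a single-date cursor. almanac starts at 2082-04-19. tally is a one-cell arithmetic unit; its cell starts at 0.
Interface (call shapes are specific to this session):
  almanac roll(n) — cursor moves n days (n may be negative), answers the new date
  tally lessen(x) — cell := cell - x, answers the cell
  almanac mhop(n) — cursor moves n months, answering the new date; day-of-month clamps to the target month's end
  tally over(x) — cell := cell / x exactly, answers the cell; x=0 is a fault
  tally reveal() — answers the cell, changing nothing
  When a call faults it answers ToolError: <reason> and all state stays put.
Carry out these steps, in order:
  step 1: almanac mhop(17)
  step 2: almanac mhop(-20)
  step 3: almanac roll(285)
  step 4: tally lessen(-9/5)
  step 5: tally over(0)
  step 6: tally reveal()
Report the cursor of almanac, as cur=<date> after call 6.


> almanac mhop n='17'
:: 2083-09-19
> almanac mhop n='-20'
:: 2082-01-19
> almanac roll n='285'
:: 2082-10-31
> tally lessen x='-9/5'
:: 9/5
> tally over x='0'
:: ToolError: division by zero
> tally reveal
:: 9/5

Answer: cur=2082-10-31


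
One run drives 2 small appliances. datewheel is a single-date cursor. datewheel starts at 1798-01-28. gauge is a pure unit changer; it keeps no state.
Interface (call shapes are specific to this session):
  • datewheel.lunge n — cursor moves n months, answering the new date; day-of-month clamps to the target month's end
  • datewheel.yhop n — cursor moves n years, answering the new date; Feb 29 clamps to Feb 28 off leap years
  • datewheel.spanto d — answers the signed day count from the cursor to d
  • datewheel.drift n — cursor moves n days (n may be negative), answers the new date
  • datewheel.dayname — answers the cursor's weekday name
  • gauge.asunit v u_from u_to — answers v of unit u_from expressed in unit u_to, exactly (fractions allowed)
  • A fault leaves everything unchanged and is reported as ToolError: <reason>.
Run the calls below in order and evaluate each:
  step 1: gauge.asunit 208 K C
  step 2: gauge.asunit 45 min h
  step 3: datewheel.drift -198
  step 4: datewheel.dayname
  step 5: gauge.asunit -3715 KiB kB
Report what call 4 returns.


Answer: Friday

Derivation:
-> asunit(v: 208, u_from: K, u_to: C)
<- -1303/20
-> asunit(v: 45, u_from: min, u_to: h)
<- 3/4
-> drift(n: -198)
<- 1797-07-14
-> dayname()
<- Friday
-> asunit(v: -3715, u_from: KiB, u_to: kB)
<- -95104/25


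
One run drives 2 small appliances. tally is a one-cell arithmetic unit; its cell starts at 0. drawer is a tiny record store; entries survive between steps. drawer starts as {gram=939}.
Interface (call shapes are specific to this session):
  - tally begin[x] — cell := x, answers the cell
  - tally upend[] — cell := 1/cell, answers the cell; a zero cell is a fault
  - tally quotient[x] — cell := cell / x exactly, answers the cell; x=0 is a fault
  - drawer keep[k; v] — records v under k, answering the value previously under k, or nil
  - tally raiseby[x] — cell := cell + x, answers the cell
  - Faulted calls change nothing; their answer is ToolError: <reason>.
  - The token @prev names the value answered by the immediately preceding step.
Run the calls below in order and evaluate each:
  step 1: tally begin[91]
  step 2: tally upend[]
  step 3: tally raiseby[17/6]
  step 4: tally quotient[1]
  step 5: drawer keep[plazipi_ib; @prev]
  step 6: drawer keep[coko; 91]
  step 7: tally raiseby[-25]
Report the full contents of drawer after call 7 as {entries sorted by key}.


Act: tally begin[91]
Obs: 91
Act: tally upend[]
Obs: 1/91
Act: tally raiseby[17/6]
Obs: 1553/546
Act: tally quotient[1]
Obs: 1553/546
Act: drawer keep[plazipi_ib; @prev]
Obs: nil
Act: drawer keep[coko; 91]
Obs: nil
Act: tally raiseby[-25]
Obs: -12097/546

Answer: {coko=91, gram=939, plazipi_ib=1553/546}


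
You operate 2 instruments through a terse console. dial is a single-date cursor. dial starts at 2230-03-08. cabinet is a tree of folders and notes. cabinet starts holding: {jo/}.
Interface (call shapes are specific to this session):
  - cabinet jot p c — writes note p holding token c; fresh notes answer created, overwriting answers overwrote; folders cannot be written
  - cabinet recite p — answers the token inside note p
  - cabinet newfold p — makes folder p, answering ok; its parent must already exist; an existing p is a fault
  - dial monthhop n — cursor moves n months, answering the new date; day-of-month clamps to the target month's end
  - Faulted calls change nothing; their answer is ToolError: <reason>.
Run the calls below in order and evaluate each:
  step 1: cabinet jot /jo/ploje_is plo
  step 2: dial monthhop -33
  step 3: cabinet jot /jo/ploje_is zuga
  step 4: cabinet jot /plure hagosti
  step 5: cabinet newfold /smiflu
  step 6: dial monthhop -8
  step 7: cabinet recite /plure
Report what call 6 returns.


Answer: 2226-10-08

Derivation:
I use cabinet jot passing p: /jo/ploje_is, c: plo, → created.
I invoke dial monthhop passing n: -33, and see 2227-06-08.
Calling cabinet jot passing p: /jo/ploje_is, c: zuga, which returns overwrote.
Now I run cabinet jot passing p: /plure, c: hagosti, — result: created.
I call cabinet newfold passing p: /smiflu, and see ok.
I try dial monthhop passing n: -8, → 2226-10-08.
Now I run cabinet recite passing p: /plure, → hagosti.


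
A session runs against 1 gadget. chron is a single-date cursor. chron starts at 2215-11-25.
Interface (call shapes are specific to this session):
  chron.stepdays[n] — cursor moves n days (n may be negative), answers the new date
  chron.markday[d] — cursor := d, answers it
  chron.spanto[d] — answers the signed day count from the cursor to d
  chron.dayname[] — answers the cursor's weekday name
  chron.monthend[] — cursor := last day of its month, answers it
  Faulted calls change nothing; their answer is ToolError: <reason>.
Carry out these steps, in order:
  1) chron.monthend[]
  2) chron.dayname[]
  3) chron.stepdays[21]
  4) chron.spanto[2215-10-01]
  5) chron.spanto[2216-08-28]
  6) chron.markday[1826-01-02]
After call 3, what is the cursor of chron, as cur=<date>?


# chron.monthend() : 2215-11-30
# chron.dayname() : Thursday
# chron.stepdays(n: 21) : 2215-12-21
# chron.spanto(d: 2215-10-01) : -81
# chron.spanto(d: 2216-08-28) : 251
# chron.markday(d: 1826-01-02) : 1826-01-02

Answer: cur=2215-12-21


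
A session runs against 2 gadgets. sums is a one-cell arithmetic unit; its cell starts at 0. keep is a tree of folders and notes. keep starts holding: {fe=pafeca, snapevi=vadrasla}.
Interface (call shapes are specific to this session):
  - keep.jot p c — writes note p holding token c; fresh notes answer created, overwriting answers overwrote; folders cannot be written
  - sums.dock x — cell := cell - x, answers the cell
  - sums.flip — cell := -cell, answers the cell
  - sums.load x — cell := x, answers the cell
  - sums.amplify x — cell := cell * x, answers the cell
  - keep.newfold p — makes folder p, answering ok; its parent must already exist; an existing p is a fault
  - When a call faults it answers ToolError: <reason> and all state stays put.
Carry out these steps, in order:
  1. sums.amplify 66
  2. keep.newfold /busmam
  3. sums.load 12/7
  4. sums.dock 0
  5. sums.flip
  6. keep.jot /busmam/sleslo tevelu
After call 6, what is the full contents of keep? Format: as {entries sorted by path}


>> sums.amplify(x: 66)
<< 0
>> keep.newfold(p: /busmam)
<< ok
>> sums.load(x: 12/7)
<< 12/7
>> sums.dock(x: 0)
<< 12/7
>> sums.flip()
<< -12/7
>> keep.jot(p: /busmam/sleslo, c: tevelu)
<< created

Answer: {busmam/, busmam/sleslo=tevelu, fe=pafeca, snapevi=vadrasla}


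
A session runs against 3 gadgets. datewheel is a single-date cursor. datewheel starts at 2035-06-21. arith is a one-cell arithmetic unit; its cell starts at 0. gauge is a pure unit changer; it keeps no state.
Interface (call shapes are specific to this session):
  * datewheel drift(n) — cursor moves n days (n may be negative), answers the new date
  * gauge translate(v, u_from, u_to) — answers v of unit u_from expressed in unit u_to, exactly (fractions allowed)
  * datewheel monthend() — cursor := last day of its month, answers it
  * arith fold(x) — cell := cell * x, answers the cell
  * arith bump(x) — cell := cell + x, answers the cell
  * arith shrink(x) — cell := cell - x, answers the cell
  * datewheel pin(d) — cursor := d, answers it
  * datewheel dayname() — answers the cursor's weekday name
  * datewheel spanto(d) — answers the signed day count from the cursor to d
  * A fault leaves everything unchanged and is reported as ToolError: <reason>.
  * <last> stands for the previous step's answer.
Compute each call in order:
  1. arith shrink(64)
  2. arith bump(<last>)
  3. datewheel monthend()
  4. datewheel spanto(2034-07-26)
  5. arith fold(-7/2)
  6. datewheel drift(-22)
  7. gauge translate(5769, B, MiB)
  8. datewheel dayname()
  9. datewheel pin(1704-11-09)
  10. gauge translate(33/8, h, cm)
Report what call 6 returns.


-- 1. arith shrink(64) == -64
-- 2. arith bump(<last>) == -128
-- 3. datewheel monthend() == 2035-06-30
-- 4. datewheel spanto(2034-07-26) == -339
-- 5. arith fold(-7/2) == 448
-- 6. datewheel drift(-22) == 2035-06-08
-- 7. gauge translate(5769, B, MiB) == 5769/1048576
-- 8. datewheel dayname() == Friday
-- 9. datewheel pin(1704-11-09) == 1704-11-09
-- 10. gauge translate(33/8, h, cm) == ToolError: incompatible units

Answer: 2035-06-08


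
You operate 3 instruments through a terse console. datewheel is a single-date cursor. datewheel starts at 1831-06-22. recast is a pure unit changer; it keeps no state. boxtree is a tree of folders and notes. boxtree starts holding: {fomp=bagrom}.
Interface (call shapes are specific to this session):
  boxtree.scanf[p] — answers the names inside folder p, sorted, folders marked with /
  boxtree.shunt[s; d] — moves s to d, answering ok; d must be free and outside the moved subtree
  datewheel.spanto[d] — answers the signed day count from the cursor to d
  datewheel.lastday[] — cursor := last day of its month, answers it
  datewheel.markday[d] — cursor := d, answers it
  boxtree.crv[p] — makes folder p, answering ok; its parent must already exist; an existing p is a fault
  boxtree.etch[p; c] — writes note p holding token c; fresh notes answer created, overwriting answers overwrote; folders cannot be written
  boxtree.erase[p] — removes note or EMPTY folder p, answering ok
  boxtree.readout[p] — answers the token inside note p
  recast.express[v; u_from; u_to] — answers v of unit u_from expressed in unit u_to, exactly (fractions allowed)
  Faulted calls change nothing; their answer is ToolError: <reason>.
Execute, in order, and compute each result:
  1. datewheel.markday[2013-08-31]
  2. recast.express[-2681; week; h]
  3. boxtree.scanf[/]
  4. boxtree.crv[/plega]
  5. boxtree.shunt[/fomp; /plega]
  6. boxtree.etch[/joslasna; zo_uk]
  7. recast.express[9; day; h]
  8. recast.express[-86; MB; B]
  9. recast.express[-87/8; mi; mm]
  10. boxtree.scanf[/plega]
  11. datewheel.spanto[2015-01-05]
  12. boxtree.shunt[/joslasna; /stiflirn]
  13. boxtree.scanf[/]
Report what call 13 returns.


Do: markday[d='2013-08-31']
See: 2013-08-31
Do: express[v='-2681'; u_from='week'; u_to='h']
See: -450408
Do: scanf[p='/']
See: [fomp]
Do: crv[p='/plega']
See: ok
Do: shunt[s='/fomp'; d='/plega']
See: ToolError: exists
Do: etch[p='/joslasna'; c='zo_uk']
See: created
Do: express[v='9'; u_from='day'; u_to='h']
See: 216
Do: express[v='-86'; u_from='MB'; u_to='B']
See: -86000000
Do: express[v='-87/8'; u_from='mi'; u_to='mm']
See: -17501616
Do: scanf[p='/plega']
See: []
Do: spanto[d='2015-01-05']
See: 492
Do: shunt[s='/joslasna'; d='/stiflirn']
See: ok
Do: scanf[p='/']
See: [fomp, plega/, stiflirn]

Answer: [fomp, plega/, stiflirn]


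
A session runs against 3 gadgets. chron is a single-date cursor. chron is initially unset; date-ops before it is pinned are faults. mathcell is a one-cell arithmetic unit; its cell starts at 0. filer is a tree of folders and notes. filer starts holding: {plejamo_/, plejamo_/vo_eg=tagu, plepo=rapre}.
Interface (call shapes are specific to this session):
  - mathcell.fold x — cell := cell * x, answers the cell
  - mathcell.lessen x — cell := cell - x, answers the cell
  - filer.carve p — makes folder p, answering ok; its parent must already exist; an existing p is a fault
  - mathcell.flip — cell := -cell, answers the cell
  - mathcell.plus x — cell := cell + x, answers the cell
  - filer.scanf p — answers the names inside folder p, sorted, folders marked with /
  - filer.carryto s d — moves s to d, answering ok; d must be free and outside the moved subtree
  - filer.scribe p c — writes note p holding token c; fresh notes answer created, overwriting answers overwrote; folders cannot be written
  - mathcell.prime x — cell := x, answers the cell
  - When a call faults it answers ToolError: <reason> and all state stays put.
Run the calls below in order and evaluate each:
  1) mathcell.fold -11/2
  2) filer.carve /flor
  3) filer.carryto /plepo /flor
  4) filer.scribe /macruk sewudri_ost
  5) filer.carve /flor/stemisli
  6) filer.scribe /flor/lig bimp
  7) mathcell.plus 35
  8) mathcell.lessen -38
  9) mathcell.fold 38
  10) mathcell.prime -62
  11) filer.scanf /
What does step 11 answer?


==> mathcell.fold(x→-11/2)
<== 0
==> filer.carve(p→/flor)
<== ok
==> filer.carryto(s→/plepo, d→/flor)
<== ToolError: exists
==> filer.scribe(p→/macruk, c→sewudri_ost)
<== created
==> filer.carve(p→/flor/stemisli)
<== ok
==> filer.scribe(p→/flor/lig, c→bimp)
<== created
==> mathcell.plus(x→35)
<== 35
==> mathcell.lessen(x→-38)
<== 73
==> mathcell.fold(x→38)
<== 2774
==> mathcell.prime(x→-62)
<== -62
==> filer.scanf(p→/)
<== [flor/, macruk, plejamo_/, plepo]

Answer: [flor/, macruk, plejamo_/, plepo]


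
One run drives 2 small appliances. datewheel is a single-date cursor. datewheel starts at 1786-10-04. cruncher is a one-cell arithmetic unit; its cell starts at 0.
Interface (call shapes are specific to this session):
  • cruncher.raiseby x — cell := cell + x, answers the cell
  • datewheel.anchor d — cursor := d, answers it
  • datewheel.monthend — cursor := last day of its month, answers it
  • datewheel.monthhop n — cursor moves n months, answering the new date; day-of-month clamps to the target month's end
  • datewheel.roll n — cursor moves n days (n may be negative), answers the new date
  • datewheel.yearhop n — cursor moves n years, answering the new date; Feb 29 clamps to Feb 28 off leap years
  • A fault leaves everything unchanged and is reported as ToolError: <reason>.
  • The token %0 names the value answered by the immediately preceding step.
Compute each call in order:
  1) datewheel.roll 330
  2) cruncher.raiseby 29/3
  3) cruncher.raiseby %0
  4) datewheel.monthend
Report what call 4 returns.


>>> datewheel.roll n: 330
:: 1787-08-30
>>> cruncher.raiseby x: 29/3
:: 29/3
>>> cruncher.raiseby x: %0
:: 58/3
>>> datewheel.monthend
:: 1787-08-31

Answer: 1787-08-31


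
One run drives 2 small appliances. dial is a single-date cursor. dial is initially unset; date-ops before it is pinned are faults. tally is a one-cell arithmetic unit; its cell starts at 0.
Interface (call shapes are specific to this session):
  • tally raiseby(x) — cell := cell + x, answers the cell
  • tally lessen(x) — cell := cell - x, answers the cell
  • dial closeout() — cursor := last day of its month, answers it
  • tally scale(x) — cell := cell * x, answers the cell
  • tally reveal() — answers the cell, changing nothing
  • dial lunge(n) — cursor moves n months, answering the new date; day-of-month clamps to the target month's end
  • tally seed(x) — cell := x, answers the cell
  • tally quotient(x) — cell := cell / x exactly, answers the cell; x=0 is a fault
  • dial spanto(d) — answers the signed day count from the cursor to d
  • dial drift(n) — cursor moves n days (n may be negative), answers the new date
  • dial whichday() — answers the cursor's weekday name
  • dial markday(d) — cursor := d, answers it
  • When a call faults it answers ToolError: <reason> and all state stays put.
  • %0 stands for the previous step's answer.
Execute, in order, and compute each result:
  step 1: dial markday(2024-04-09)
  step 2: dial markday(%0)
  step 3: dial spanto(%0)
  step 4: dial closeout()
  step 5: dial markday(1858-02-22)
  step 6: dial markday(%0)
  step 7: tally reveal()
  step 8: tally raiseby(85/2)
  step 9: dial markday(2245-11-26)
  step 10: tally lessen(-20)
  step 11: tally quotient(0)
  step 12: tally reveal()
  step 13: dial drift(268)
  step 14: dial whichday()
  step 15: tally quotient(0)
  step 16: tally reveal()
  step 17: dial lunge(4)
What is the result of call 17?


Answer: 2246-12-21

Derivation:
-> dial markday(d='2024-04-09')
<- 2024-04-09
-> dial markday(d='%0')
<- 2024-04-09
-> dial spanto(d='%0')
<- 0
-> dial closeout()
<- 2024-04-30
-> dial markday(d='1858-02-22')
<- 1858-02-22
-> dial markday(d='%0')
<- 1858-02-22
-> tally reveal()
<- 0
-> tally raiseby(x='85/2')
<- 85/2
-> dial markday(d='2245-11-26')
<- 2245-11-26
-> tally lessen(x='-20')
<- 125/2
-> tally quotient(x='0')
<- ToolError: division by zero
-> tally reveal()
<- 125/2
-> dial drift(n='268')
<- 2246-08-21
-> dial whichday()
<- Friday
-> tally quotient(x='0')
<- ToolError: division by zero
-> tally reveal()
<- 125/2
-> dial lunge(n='4')
<- 2246-12-21


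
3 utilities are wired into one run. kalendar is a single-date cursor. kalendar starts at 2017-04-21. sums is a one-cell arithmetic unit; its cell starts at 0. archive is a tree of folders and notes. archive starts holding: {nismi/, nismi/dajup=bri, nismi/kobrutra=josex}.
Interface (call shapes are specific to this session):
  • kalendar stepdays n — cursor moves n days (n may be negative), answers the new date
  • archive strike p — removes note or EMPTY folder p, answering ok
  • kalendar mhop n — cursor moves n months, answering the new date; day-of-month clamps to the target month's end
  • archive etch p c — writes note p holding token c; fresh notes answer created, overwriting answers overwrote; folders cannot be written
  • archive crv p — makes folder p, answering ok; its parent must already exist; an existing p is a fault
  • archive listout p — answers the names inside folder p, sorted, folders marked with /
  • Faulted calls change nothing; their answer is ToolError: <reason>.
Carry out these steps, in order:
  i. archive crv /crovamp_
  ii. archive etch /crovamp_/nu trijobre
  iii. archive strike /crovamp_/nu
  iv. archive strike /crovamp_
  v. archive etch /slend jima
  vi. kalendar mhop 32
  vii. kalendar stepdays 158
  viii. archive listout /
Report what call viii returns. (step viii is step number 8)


Calling archive crv passing p: /crovamp_, and get ok.
Invoking archive etch passing p: /crovamp_/nu, c: trijobre, and get created.
Now I run archive strike passing p: /crovamp_/nu, and get ok.
Now I run archive strike passing p: /crovamp_, → ok.
Now I run archive etch passing p: /slend, c: jima, yielding created.
Then kalendar mhop passing n: 32, and see 2019-12-21.
I try kalendar stepdays passing n: 158, and get 2020-05-27.
Next I call archive listout passing p: /, yielding [nismi/, slend].

Answer: [nismi/, slend]


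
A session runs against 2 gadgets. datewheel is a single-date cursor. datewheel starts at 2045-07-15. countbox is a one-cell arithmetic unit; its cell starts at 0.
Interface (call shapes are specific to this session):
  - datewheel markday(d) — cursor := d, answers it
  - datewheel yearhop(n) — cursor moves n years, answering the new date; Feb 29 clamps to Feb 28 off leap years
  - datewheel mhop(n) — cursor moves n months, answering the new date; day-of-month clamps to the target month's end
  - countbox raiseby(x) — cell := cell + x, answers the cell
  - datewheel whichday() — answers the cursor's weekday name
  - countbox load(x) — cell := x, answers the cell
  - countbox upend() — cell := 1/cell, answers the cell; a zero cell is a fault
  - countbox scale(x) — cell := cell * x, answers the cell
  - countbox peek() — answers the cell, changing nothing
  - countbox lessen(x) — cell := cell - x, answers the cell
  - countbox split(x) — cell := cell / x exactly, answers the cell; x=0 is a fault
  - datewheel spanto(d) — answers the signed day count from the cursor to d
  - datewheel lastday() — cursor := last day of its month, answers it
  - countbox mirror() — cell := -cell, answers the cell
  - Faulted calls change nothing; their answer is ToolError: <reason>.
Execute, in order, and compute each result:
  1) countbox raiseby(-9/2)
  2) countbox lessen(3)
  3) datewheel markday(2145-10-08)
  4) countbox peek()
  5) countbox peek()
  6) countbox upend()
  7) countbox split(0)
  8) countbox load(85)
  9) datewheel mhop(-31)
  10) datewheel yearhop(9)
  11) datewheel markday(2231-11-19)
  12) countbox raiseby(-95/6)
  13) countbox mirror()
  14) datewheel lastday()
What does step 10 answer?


% countbox raiseby x: -9/2
  -9/2
% countbox lessen x: 3
  -15/2
% datewheel markday d: 2145-10-08
  2145-10-08
% countbox peek
  -15/2
% countbox peek
  -15/2
% countbox upend
  -2/15
% countbox split x: 0
  ToolError: division by zero
% countbox load x: 85
  85
% datewheel mhop n: -31
  2143-03-08
% datewheel yearhop n: 9
  2152-03-08
% datewheel markday d: 2231-11-19
  2231-11-19
% countbox raiseby x: -95/6
  415/6
% countbox mirror
  -415/6
% datewheel lastday
  2231-11-30

Answer: 2152-03-08
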